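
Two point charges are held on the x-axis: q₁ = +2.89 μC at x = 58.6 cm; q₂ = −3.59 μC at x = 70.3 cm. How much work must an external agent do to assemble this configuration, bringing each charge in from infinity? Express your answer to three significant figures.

-0.797 J

The work to assemble the configuration equals its total potential energy, U = Σ kqᵢqⱼ/rᵢⱼ over all pairs.
Pair separations: r₁₂ = 0.117 m.
U = (-0.797) = -0.797 J.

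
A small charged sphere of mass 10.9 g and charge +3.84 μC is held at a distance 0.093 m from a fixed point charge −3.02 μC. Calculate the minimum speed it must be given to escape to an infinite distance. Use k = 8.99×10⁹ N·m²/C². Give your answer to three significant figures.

To just escape, total mechanical energy must reach zero at infinity: ½mv²_min + U = 0, so ½mv²_min = −U = |kQq|/r.
|U| = |kQq|/r = (8.99×10⁹ N·m²/C²)(3.02×10⁻⁶)(3.84×10⁻⁶)/(0.0930) = 1.12 J.
v_min = √(2|U|/m) = √(2·1.12/0.0109) = 14.3 m/s.

14.3 m/s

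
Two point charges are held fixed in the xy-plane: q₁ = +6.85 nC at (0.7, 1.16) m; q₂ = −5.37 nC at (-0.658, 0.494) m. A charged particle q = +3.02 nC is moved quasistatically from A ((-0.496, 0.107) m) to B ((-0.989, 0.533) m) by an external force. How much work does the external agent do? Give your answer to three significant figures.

-1.03×10⁻⁷ J

For quasistatic motion the external work equals the change in potential energy: W_ext = qΔV = q(V_B − V_A).
At A: distances to the source charges are 1.59 m, 0.420 m; V_A = Σ kqᵢ/rᵢ = -76.4 V.
At B: distances to the source charges are 1.80 m, 0.333 m; V_B = Σ kqᵢ/rᵢ = -111 V.
ΔV = V_B − V_A = -34.2 V.
W_ext = qΔV = (3.02×10⁻⁹ C)(-34.2 V) = -1.03×10⁻⁷ J.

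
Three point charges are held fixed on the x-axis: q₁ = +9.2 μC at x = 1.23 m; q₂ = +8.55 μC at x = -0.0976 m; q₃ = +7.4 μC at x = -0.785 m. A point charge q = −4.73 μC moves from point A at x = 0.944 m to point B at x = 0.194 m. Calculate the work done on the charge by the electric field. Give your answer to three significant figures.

0.0469 J

The work done by the electric force is W_field = −ΔU = −q(V_B − V_A) = q(V_A − V_B).
At A: distances to the source charges are 0.286 m, 1.04 m, 1.73 m; V_A = Σ kqᵢ/rᵢ = 4.01×10⁵ V.
At B: distances to the source charges are 1.04 m, 0.292 m, 0.979 m; V_B = Σ kqᵢ/rᵢ = 4.11×10⁵ V.
ΔV = V_B − V_A = 9920 V.
W_field = −qΔV = −(-4.73×10⁻⁶ C)(9920 V) = 0.0469 J.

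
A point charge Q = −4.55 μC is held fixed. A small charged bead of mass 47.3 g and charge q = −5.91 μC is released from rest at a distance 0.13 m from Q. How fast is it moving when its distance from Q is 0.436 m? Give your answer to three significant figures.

Only the electrostatic force acts, so mechanical energy is conserved: ½mv² = U₁ − U₂ = kQq(1/r₁ − 1/r₂).
U₁ − U₂ = (8.99×10⁹ N·m²/C²)(-4.55×10⁻⁶ C)(-5.91×10⁻⁶ C)(1/0.130 − 1/0.436) = 1.31 J.
v = √(2·1.31/0.0473) = 7.43 m/s.

7.43 m/s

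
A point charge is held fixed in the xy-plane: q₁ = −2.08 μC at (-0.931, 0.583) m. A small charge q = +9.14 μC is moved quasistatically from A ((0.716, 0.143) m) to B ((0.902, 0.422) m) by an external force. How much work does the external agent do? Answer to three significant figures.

7.37×10⁻³ J

For quasistatic motion the external work equals the change in potential energy: W_ext = qΔV = q(V_B − V_A).
At A: distance to the source charge is 1.70 m; V_A = kq₁/r = -1.10×10⁴ V.
At B: distance to the source charge is 1.84 m; V_B = kq₁/r = -1.02×10⁴ V.
ΔV = V_B − V_A = 807 V.
W_ext = qΔV = (9.14×10⁻⁶ C)(807 V) = 7.37×10⁻³ J.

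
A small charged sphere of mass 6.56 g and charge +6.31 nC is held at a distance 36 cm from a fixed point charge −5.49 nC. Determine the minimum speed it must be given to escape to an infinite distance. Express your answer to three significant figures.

To just escape, total mechanical energy must reach zero at infinity: ½mv²_min + U = 0, so ½mv²_min = −U = |kQq|/r.
|U| = |kQq|/r = (8.99×10⁹ N·m²/C²)(5.49×10⁻⁹)(6.31×10⁻⁹)/(0.360) = 8.65×10⁻⁷ J.
v_min = √(2|U|/m) = √(2·8.65×10⁻⁷/6.56×10⁻³) = 0.0162 m/s.

0.0162 m/s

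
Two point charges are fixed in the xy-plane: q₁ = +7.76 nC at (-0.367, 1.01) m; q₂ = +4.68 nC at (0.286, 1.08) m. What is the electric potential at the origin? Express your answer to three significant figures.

Electric potential is a scalar, so the contributions from each charge add algebraically: V = Σ kqᵢ/rᵢ.
Distances from the field point to each charge: r₁ = 1.07 m, r₂ = 1.12 m.
V = k[(7.76×10⁻⁹)/(1.07) + (4.68×10⁻⁹)/(1.12)] = 103 V.

103 V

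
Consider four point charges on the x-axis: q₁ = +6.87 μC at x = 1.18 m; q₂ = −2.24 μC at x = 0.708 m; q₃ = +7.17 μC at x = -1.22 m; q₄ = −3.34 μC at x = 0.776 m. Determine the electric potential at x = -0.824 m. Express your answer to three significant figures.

Electric potential is a scalar, so the contributions from each charge add algebraically: V = Σ kqᵢ/rᵢ.
Distances from the field point to each charge: r₁ = 2.00 m, r₂ = 1.53 m, r₃ = 0.396 m, r₄ = 1.60 m.
V = k[(6.87×10⁻⁶)/(2.00) + (-2.24×10⁻⁶)/(1.53) + (7.17×10⁻⁶)/(0.396) + (-3.34×10⁻⁶)/(1.60)] = 1.62×10⁵ V.

1.62×10⁵ V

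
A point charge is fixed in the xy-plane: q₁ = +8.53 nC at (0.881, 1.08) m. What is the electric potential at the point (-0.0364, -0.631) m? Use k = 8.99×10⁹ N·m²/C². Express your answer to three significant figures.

39.5 V

The total potential is the scalar sum of each charge's contribution, V = Σ kqᵢ/rᵢ.
Distances from the field point to each charge: r₁ = 1.94 m.
V = k[(8.53×10⁻⁹)/(1.94)] = 39.5 V.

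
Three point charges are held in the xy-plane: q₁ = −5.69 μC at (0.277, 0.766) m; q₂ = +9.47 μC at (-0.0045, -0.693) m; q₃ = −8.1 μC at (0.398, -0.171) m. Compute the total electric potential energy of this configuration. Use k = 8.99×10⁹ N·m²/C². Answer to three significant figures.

The work to assemble the configuration equals its total potential energy, U = Σ kqᵢqⱼ/rᵢⱼ over all pairs.
Pair separations: r₁₂ = 1.49 m, r₁₃ = 0.945 m, r₂₃ = 0.659 m.
U = (-0.326) + (0.439) + (-1.05) = -0.934 J.

-0.934 J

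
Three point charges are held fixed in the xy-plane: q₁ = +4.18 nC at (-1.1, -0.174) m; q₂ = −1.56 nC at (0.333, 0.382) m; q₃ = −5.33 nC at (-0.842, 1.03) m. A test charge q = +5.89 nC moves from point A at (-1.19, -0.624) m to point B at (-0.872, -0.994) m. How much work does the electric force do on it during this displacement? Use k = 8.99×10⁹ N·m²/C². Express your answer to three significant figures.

The work done by the electric force is W_field = −ΔU = −q(V_B − V_A) = q(V_A − V_B).
At A: distances to the source charges are 0.459 m, 1.83 m, 1.69 m; V_A = Σ kqᵢ/rᵢ = 45.9 V.
At B: distances to the source charges are 0.851 m, 1.83 m, 2.02 m; V_B = Σ kqᵢ/rᵢ = 12.8 V.
ΔV = V_B − V_A = -33.0 V.
W_field = −qΔV = −(5.89×10⁻⁹ C)(-33.0 V) = 1.95×10⁻⁷ J.

1.95×10⁻⁷ J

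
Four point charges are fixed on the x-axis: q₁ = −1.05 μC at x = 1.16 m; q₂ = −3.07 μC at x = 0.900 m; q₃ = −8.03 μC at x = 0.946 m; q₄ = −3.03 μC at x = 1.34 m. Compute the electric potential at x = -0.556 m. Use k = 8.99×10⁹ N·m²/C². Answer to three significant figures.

-8.69×10⁴ V

The total potential is the scalar sum of each charge's contribution, V = Σ kqᵢ/rᵢ.
Distances from the field point to each charge: r₁ = 1.72 m, r₂ = 1.46 m, r₃ = 1.50 m, r₄ = 1.90 m.
V = k[(-1.05×10⁻⁶)/(1.72) + (-3.07×10⁻⁶)/(1.46) + (-8.03×10⁻⁶)/(1.50) + (-3.03×10⁻⁶)/(1.90)] = -8.69×10⁴ V.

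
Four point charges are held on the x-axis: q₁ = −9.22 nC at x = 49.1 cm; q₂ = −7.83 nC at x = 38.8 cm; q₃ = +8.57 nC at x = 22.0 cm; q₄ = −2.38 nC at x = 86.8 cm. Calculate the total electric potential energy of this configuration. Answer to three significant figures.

6.78×10⁻⁷ J

The assembly work is the sum of pairwise potential energies, U = Σ_{i<j} kqᵢqⱼ/rᵢⱼ.
Pair separations: r₁₂ = 0.103 m, r₁₃ = 0.271 m, r₁₄ = 0.377 m, r₂₃ = 0.168 m, r₂₄ = 0.480 m, r₃₄ = 0.648 m.
Summing all 6 pair terms gives U = 6.78×10⁻⁷ J.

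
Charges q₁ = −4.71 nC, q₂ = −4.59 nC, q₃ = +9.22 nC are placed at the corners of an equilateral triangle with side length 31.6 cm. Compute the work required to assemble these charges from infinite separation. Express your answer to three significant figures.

The assembly work is the sum of pairwise potential energies, U = Σ_{i<j} kqᵢqⱼ/rᵢⱼ.
All three pair separations equal the side length, 0.316 m.
U = (6.15×10⁻⁷) + (-1.24×10⁻⁶) + (-1.20×10⁻⁶) = -1.82×10⁻⁶ J.

-1.82×10⁻⁶ J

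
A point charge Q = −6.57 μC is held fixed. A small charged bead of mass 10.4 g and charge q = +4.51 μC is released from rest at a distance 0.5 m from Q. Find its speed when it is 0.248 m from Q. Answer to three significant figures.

Only the electrostatic force acts, so mechanical energy is conserved: ½mv² = U₁ − U₂ = kQq(1/r₁ − 1/r₂).
U₁ − U₂ = (8.99×10⁹ N·m²/C²)(-6.57×10⁻⁶ C)(4.51×10⁻⁶ C)(1/0.500 − 1/0.248) = 0.541 J.
v = √(2·0.541/0.0104) = 10.2 m/s.

10.2 m/s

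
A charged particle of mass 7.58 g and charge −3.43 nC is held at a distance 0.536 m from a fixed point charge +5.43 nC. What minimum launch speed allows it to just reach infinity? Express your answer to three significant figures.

9.08×10⁻³ m/s

To just escape, total mechanical energy must reach zero at infinity: ½mv²_min + U = 0, so ½mv²_min = −U = |kQq|/r.
|U| = |kQq|/r = (8.99×10⁹ N·m²/C²)(5.43×10⁻⁹)(3.43×10⁻⁹)/(0.536) = 3.12×10⁻⁷ J.
v_min = √(2|U|/m) = √(2·3.12×10⁻⁷/7.58×10⁻³) = 9.08×10⁻³ m/s.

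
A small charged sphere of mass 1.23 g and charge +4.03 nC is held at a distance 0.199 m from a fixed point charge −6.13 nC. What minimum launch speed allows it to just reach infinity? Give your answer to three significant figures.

To just escape, total mechanical energy must reach zero at infinity: ½mv²_min + U = 0, so ½mv²_min = −U = |kQq|/r.
|U| = |kQq|/r = (8.99×10⁹ N·m²/C²)(6.13×10⁻⁹)(4.03×10⁻⁹)/(0.199) = 1.12×10⁻⁶ J.
v_min = √(2|U|/m) = √(2·1.12×10⁻⁶/1.23×10⁻³) = 0.0426 m/s.

0.0426 m/s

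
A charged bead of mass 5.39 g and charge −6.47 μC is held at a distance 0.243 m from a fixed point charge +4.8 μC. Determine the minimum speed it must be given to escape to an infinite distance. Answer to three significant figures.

20.6 m/s

To just escape, total mechanical energy must reach zero at infinity: ½mv²_min + U = 0, so ½mv²_min = −U = |kQq|/r.
|U| = |kQq|/r = (8.99×10⁹ N·m²/C²)(4.80×10⁻⁶)(6.47×10⁻⁶)/(0.243) = 1.15 J.
v_min = √(2|U|/m) = √(2·1.15/5.39×10⁻³) = 20.6 m/s.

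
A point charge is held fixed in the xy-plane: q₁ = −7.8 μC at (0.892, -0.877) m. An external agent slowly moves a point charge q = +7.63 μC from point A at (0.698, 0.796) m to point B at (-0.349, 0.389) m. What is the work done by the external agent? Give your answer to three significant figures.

0.0159 J

For quasistatic motion the external work equals the change in potential energy: W_ext = qΔV = q(V_B − V_A).
At A: distance to the source charge is 1.68 m; V_A = kq₁/r = -4.16×10⁴ V.
At B: distance to the source charge is 1.77 m; V_B = kq₁/r = -3.96×10⁴ V.
ΔV = V_B − V_A = 2080 V.
W_ext = qΔV = (7.63×10⁻⁶ C)(2080 V) = 0.0159 J.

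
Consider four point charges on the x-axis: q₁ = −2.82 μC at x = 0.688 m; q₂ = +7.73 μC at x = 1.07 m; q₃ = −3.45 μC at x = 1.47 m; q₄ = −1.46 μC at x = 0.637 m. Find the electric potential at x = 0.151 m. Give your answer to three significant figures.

-2.21×10⁴ V

Electric potential is a scalar, so the contributions from each charge add algebraically: V = Σ kqᵢ/rᵢ.
Distances from the field point to each charge: r₁ = 0.537 m, r₂ = 0.919 m, r₃ = 1.32 m, r₄ = 0.486 m.
V = k[(-2.82×10⁻⁶)/(0.537) + (7.73×10⁻⁶)/(0.919) + (-3.45×10⁻⁶)/(1.32) + (-1.46×10⁻⁶)/(0.486)] = -2.21×10⁴ V.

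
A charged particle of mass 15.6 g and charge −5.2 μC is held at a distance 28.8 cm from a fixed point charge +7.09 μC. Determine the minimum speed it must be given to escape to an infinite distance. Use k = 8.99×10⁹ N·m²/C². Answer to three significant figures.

To just escape, total mechanical energy must reach zero at infinity: ½mv²_min + U = 0, so ½mv²_min = −U = |kQq|/r.
|U| = |kQq|/r = (8.99×10⁹ N·m²/C²)(7.09×10⁻⁶)(5.20×10⁻⁶)/(0.288) = 1.15 J.
v_min = √(2|U|/m) = √(2·1.15/0.0156) = 12.1 m/s.

12.1 m/s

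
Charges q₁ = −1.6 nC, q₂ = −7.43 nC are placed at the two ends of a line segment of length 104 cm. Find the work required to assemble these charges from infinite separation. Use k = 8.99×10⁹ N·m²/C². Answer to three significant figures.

1.03×10⁻⁷ J

The work to assemble the configuration equals its total potential energy, U = Σ kqᵢqⱼ/rᵢⱼ over all pairs.
The separation is r = 1.04 m.
U = (1.03×10⁻⁷) = 1.03×10⁻⁷ J.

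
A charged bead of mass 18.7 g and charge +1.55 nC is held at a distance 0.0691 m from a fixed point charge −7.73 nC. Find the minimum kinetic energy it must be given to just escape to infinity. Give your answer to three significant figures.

To just escape, total mechanical energy must reach zero at infinity: ½mv²_min + U = 0, so ½mv²_min = −U = |kQq|/r.
|U| = |kQq|/r = (8.99×10⁹ N·m²/C²)(7.73×10⁻⁹)(1.55×10⁻⁹)/(0.0691) = 1.56×10⁻⁶ J.

1.56×10⁻⁶ J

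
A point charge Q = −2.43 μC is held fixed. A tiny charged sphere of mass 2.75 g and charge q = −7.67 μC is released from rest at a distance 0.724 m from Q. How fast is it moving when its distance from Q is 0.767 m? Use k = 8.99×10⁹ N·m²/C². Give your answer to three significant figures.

Only the electrostatic force acts, so mechanical energy is conserved: ½mv² = U₁ − U₂ = kQq(1/r₁ − 1/r₂).
U₁ − U₂ = (8.99×10⁹ N·m²/C²)(-2.43×10⁻⁶ C)(-7.67×10⁻⁶ C)(1/0.724 − 1/0.767) = 0.0130 J.
v = √(2·0.0130/2.75×10⁻³) = 3.07 m/s.

3.07 m/s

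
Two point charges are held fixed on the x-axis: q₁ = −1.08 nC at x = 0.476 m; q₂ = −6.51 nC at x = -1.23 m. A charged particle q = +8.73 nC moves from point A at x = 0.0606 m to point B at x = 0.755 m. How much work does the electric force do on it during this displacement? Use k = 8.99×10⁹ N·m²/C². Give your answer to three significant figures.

-3.87×10⁻⁸ J

The work done by the electric force is W_field = −ΔU = −q(V_B − V_A) = q(V_A − V_B).
At A: distances to the source charges are 0.415 m, 1.29 m; V_A = Σ kqᵢ/rᵢ = -68.7 V.
At B: distances to the source charges are 0.279 m, 1.98 m; V_B = Σ kqᵢ/rᵢ = -64.3 V.
ΔV = V_B − V_A = 4.44 V.
W_field = −qΔV = −(8.73×10⁻⁹ C)(4.44 V) = -3.87×10⁻⁸ J.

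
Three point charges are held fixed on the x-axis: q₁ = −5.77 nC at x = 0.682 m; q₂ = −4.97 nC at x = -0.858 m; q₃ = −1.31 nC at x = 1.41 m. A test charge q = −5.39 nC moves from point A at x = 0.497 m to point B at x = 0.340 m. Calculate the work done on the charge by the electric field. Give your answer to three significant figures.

6.81×10⁻⁷ J

The work done by the electric force is W_field = −ΔU = −q(V_B − V_A) = q(V_A − V_B).
At A: distances to the source charges are 0.185 m, 1.35 m, 0.913 m; V_A = Σ kqᵢ/rᵢ = -326 V.
At B: distances to the source charges are 0.342 m, 1.20 m, 1.07 m; V_B = Σ kqᵢ/rᵢ = -200 V.
ΔV = V_B − V_A = 126 V.
W_field = −qΔV = −(-5.39×10⁻⁹ C)(126 V) = 6.81×10⁻⁷ J.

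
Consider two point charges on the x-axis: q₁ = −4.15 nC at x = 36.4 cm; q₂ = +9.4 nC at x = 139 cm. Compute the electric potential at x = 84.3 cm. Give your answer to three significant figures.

The total potential is the scalar sum of each charge's contribution, V = Σ kqᵢ/rᵢ.
Distances from the field point to each charge: r₁ = 0.479 m, r₂ = 0.547 m.
V = k[(-4.15×10⁻⁹)/(0.479) + (9.40×10⁻⁹)/(0.547)] = 76.6 V.

76.6 V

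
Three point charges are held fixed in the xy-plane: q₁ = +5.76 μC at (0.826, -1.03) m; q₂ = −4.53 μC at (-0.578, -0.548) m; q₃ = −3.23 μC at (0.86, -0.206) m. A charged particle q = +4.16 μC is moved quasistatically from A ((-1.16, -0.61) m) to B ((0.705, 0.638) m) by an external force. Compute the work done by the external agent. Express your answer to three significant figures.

For quasistatic motion the external work equals the change in potential energy: W_ext = qΔV = q(V_B − V_A).
At A: distances to the source charges are 2.03 m, 0.585 m, 2.06 m; V_A = Σ kqᵢ/rᵢ = -5.82×10⁴ V.
At B: distances to the source charges are 1.67 m, 1.75 m, 0.858 m; V_B = Σ kqᵢ/rᵢ = -2.62×10⁴ V.
ΔV = V_B − V_A = 3.20×10⁴ V.
W_ext = qΔV = (4.16×10⁻⁶ C)(3.20×10⁴ V) = 0.133 J.

0.133 J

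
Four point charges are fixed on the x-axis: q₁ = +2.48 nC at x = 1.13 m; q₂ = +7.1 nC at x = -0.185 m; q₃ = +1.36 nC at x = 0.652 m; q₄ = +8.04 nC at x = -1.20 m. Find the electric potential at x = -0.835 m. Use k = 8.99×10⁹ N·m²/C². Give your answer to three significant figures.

Electric potential is a scalar, so the contributions from each charge add algebraically: V = Σ kqᵢ/rᵢ.
Distances from the field point to each charge: r₁ = 1.96 m, r₂ = 0.650 m, r₃ = 1.49 m, r₄ = 0.365 m.
V = k[(2.48×10⁻⁹)/(1.96) + (7.10×10⁻⁹)/(0.650) + (1.36×10⁻⁹)/(1.49) + (8.04×10⁻⁹)/(0.365)] = 316 V.

316 V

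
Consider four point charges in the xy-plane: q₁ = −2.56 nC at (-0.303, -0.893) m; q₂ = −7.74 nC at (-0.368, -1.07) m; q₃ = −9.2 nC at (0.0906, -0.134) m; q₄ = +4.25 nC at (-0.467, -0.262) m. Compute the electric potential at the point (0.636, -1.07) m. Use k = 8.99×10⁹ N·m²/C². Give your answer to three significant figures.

-142 V

Electric potential is a scalar, so the contributions from each charge add algebraically: V = Σ kqᵢ/rᵢ.
Distances from the field point to each charge: r₁ = 0.956 m, r₂ = 1.00 m, r₃ = 1.08 m, r₄ = 1.37 m.
V = k[(-2.56×10⁻⁹)/(0.956) + (-7.74×10⁻⁹)/(1.00) + (-9.20×10⁻⁹)/(1.08) + (4.25×10⁻⁹)/(1.37)] = -142 V.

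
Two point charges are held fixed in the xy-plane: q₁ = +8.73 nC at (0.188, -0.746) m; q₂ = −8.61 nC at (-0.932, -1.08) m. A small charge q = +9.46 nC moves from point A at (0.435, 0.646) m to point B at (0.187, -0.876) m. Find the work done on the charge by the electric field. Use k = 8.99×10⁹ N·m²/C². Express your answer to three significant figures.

The work done by the electric force is W_field = −ΔU = −q(V_B − V_A) = q(V_A − V_B).
At A: distances to the source charges are 1.41 m, 2.20 m; V_A = Σ kqᵢ/rᵢ = 20.4 V.
At B: distances to the source charges are 0.130 m, 1.14 m; V_B = Σ kqᵢ/rᵢ = 536 V.
ΔV = V_B − V_A = 515 V.
W_field = −qΔV = −(9.46×10⁻⁹ C)(515 V) = -4.87×10⁻⁶ J.

-4.87×10⁻⁶ J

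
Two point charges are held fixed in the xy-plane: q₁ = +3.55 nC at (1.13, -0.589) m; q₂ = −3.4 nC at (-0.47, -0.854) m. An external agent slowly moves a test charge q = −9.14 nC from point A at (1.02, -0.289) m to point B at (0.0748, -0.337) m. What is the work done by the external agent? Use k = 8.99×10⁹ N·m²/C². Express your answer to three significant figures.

8.41×10⁻⁷ J

For quasistatic motion the external work equals the change in potential energy: W_ext = qΔV = q(V_B − V_A).
At A: distances to the source charges are 0.320 m, 1.59 m; V_A = Σ kqᵢ/rᵢ = 80.7 V.
At B: distances to the source charges are 1.08 m, 0.751 m; V_B = Σ kqᵢ/rᵢ = -11.3 V.
ΔV = V_B − V_A = -92.0 V.
W_ext = qΔV = (-9.14×10⁻⁹ C)(-92.0 V) = 8.41×10⁻⁷ J.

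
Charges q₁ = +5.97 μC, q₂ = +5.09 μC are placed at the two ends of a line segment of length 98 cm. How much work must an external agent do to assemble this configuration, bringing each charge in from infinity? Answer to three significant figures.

0.279 J

The work to assemble the configuration equals its total potential energy, U = Σ kqᵢqⱼ/rᵢⱼ over all pairs.
The separation is r = 0.980 m.
U = (0.279) = 0.279 J.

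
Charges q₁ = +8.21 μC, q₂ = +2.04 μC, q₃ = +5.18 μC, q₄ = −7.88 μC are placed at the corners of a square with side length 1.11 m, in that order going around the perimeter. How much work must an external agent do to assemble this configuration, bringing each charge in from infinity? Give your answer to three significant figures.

-0.482 J

The work to assemble the configuration equals its total potential energy, U = Σ kqᵢqⱼ/rᵢⱼ over all pairs.
The four side pairs have separation 1.11 m and the two diagonal pairs 1.57 m.
Summing all 6 pair terms gives U = -0.482 J.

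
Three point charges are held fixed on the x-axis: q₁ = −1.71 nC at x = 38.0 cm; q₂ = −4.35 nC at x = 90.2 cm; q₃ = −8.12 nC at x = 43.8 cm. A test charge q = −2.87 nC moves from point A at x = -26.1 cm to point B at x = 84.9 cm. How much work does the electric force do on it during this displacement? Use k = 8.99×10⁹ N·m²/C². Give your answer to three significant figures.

The work done by the electric force is W_field = −ΔU = −q(V_B − V_A) = q(V_A − V_B).
At A: distances to the source charges are 0.641 m, 1.16 m, 0.699 m; V_A = Σ kqᵢ/rᵢ = -162 V.
At B: distances to the source charges are 0.469 m, 0.0530 m, 0.411 m; V_B = Σ kqᵢ/rᵢ = -948 V.
ΔV = V_B − V_A = -786 V.
W_field = −qΔV = −(-2.87×10⁻⁹ C)(-786 V) = -2.26×10⁻⁶ J.

-2.26×10⁻⁶ J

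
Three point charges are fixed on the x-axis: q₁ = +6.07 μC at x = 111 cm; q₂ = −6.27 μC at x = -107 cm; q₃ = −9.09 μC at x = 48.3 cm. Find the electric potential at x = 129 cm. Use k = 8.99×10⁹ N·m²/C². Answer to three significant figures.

Electric potential is a scalar, so the contributions from each charge add algebraically: V = Σ kqᵢ/rᵢ.
Distances from the field point to each charge: r₁ = 0.180 m, r₂ = 2.36 m, r₃ = 0.807 m.
V = k[(6.07×10⁻⁶)/(0.180) + (-6.27×10⁻⁶)/(2.36) + (-9.09×10⁻⁶)/(0.807)] = 1.78×10⁵ V.

1.78×10⁵ V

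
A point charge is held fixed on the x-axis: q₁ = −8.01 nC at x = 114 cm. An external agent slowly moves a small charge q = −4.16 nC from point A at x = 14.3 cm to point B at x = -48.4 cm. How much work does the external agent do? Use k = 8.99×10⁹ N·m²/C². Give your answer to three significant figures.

-1.16×10⁻⁷ J

For quasistatic motion the external work equals the change in potential energy: W_ext = qΔV = q(V_B − V_A).
At A: distance to the source charge is 0.997 m; V_A = kq₁/r = -72.2 V.
At B: distance to the source charge is 1.62 m; V_B = kq₁/r = -44.3 V.
ΔV = V_B − V_A = 27.9 V.
W_ext = qΔV = (-4.16×10⁻⁹ C)(27.9 V) = -1.16×10⁻⁷ J.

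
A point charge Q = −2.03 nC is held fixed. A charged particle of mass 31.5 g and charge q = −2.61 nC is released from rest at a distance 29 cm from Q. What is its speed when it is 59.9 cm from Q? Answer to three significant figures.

Only the electrostatic force acts, so mechanical energy is conserved: ½mv² = U₁ − U₂ = kQq(1/r₁ − 1/r₂).
U₁ − U₂ = (8.99×10⁹ N·m²/C²)(-2.03×10⁻⁹ C)(-2.61×10⁻⁹ C)(1/0.290 − 1/0.599) = 8.47×10⁻⁸ J.
v = √(2·8.47×10⁻⁸/0.0315) = 2.32×10⁻³ m/s.

2.32×10⁻³ m/s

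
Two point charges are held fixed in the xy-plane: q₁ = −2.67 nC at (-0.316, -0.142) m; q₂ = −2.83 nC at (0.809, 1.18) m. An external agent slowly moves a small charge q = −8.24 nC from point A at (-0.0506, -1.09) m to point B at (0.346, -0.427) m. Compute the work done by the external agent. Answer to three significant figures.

For quasistatic motion the external work equals the change in potential energy: W_ext = qΔV = q(V_B − V_A).
At A: distances to the source charges are 0.984 m, 2.43 m; V_A = Σ kqᵢ/rᵢ = -34.9 V.
At B: distances to the source charges are 0.721 m, 1.67 m; V_B = Σ kqᵢ/rᵢ = -48.5 V.
ΔV = V_B − V_A = -13.7 V.
W_ext = qΔV = (-8.24×10⁻⁹ C)(-13.7 V) = 1.12×10⁻⁷ J.

1.12×10⁻⁷ J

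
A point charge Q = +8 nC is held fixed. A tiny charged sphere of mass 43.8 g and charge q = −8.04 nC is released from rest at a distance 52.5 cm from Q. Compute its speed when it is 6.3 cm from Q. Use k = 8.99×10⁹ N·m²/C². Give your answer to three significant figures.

Only the electrostatic force acts, so mechanical energy is conserved: ½mv² = U₁ − U₂ = kQq(1/r₁ − 1/r₂).
U₁ − U₂ = (8.99×10⁹ N·m²/C²)(8.00×10⁻⁹ C)(-8.04×10⁻⁹ C)(1/0.525 − 1/0.0630) = 8.08×10⁻⁶ J.
v = √(2·8.08×10⁻⁶/0.0438) = 0.0192 m/s.

0.0192 m/s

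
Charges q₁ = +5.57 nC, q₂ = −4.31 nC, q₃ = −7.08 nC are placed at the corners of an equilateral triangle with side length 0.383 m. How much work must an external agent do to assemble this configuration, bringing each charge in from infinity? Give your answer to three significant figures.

The assembly work is the sum of pairwise potential energies, U = Σ_{i<j} kqᵢqⱼ/rᵢⱼ.
All three pair separations equal the side length, 0.383 m.
U = (-5.63×10⁻⁷) + (-9.26×10⁻⁷) + (7.16×10⁻⁷) = -7.73×10⁻⁷ J.

-7.73×10⁻⁷ J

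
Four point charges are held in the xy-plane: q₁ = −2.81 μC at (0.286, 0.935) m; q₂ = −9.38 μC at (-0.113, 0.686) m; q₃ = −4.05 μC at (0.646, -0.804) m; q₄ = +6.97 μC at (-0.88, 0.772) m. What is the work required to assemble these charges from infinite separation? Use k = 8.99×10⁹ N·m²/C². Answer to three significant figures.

The work to assemble the configuration equals its total potential energy, U = Σ kqᵢqⱼ/rᵢⱼ over all pairs.
Pair separations: r₁₂ = 0.470 m, r₁₃ = 1.78 m, r₁₄ = 1.18 m, r₂₃ = 1.67 m, r₂₄ = 0.772 m, r₃₄ = 2.19 m.
Summing all 6 pair terms gives U = -0.261 J.

-0.261 J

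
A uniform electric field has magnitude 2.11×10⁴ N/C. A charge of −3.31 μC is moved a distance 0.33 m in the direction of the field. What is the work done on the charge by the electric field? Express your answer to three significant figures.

The potential change for a displacement 0.33 m in the direction of the field is ΔV = −Ed = -6960 V.
W_field = −qΔV = -0.0230 J.

-0.0230 J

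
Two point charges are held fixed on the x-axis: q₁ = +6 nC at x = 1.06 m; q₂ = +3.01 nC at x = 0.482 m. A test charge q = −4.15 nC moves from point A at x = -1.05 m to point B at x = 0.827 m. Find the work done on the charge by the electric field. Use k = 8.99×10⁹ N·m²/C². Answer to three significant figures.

1.11×10⁻⁶ J

The work done by the electric force is W_field = −ΔU = −q(V_B − V_A) = q(V_A − V_B).
At A: distances to the source charges are 2.11 m, 1.53 m; V_A = Σ kqᵢ/rᵢ = 43.2 V.
At B: distances to the source charges are 0.233 m, 0.345 m; V_B = Σ kqᵢ/rᵢ = 310 V.
ΔV = V_B − V_A = 267 V.
W_field = −qΔV = −(-4.15×10⁻⁹ C)(267 V) = 1.11×10⁻⁶ J.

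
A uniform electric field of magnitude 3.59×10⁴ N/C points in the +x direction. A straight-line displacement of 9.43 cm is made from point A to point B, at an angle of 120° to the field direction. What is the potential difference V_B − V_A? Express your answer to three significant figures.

Only the component of displacement along E changes the potential: ΔV = −E·d·cosθ.
ΔV = −(3.59×10⁴ V/m)(0.0943 m)cos120° = 1690 V.

1690 V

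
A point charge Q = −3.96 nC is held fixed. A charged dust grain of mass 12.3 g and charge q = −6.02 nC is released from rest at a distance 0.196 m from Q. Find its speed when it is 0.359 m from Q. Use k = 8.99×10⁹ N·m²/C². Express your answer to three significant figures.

Only the electrostatic force acts, so mechanical energy is conserved: ½mv² = U₁ − U₂ = kQq(1/r₁ − 1/r₂).
U₁ − U₂ = (8.99×10⁹ N·m²/C²)(-3.96×10⁻⁹ C)(-6.02×10⁻⁹ C)(1/0.196 − 1/0.359) = 4.96×10⁻⁷ J.
v = √(2·4.96×10⁻⁷/0.0123) = 8.98×10⁻³ m/s.

8.98×10⁻³ m/s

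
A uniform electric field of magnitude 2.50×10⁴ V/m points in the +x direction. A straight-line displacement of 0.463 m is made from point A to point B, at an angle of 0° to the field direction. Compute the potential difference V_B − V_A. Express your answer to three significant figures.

-1.16×10⁴ V

Only the component of displacement along E changes the potential: ΔV = −E·d·cosθ.
ΔV = −(2.50×10⁴ V/m)(0.463 m)cos0° = -1.16×10⁴ V.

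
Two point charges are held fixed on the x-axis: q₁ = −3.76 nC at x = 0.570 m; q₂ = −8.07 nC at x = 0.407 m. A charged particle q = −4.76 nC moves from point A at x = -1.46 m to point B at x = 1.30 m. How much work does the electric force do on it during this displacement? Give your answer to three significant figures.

-3.43×10⁻⁷ J

The work done by the electric force is W_field = −ΔU = −q(V_B − V_A) = q(V_A − V_B).
At A: distances to the source charges are 2.03 m, 1.87 m; V_A = Σ kqᵢ/rᵢ = -55.5 V.
At B: distances to the source charges are 0.730 m, 0.893 m; V_B = Σ kqᵢ/rᵢ = -128 V.
ΔV = V_B − V_A = -72.0 V.
W_field = −qΔV = −(-4.76×10⁻⁹ C)(-72.0 V) = -3.43×10⁻⁷ J.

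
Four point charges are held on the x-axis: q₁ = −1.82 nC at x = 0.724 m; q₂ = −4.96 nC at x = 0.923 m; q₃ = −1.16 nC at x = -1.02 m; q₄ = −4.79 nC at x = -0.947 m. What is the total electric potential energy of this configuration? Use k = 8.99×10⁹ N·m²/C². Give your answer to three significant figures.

1.29×10⁻⁶ J

The assembly work is the sum of pairwise potential energies, U = Σ_{i<j} kqᵢqⱼ/rᵢⱼ.
Pair separations: r₁₂ = 0.199 m, r₁₃ = 1.74 m, r₁₄ = 1.67 m, r₂₃ = 1.94 m, r₂₄ = 1.87 m, r₃₄ = 0.0730 m.
Summing all 6 pair terms gives U = 1.29×10⁻⁶ J.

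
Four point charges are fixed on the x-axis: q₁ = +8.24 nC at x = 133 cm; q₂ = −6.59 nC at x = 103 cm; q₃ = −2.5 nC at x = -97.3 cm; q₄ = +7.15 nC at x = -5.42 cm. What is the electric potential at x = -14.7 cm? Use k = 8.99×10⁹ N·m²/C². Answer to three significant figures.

665 V

The total potential is the scalar sum of each charge's contribution, V = Σ kqᵢ/rᵢ.
Distances from the field point to each charge: r₁ = 1.48 m, r₂ = 1.18 m, r₃ = 0.826 m, r₄ = 0.0928 m.
V = k[(8.24×10⁻⁹)/(1.48) + (-6.59×10⁻⁹)/(1.18) + (-2.50×10⁻⁹)/(0.826) + (7.15×10⁻⁹)/(0.0928)] = 665 V.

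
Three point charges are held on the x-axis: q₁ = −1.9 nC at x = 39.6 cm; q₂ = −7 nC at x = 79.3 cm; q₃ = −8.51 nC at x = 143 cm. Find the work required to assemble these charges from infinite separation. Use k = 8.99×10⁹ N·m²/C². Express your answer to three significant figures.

1.28×10⁻⁶ J

The assembly work is the sum of pairwise potential energies, U = Σ_{i<j} kqᵢqⱼ/rᵢⱼ.
Pair separations: r₁₂ = 0.397 m, r₁₃ = 1.03 m, r₂₃ = 0.637 m.
U = (3.01×10⁻⁷) + (1.41×10⁻⁷) + (8.41×10⁻⁷) = 1.28×10⁻⁶ J.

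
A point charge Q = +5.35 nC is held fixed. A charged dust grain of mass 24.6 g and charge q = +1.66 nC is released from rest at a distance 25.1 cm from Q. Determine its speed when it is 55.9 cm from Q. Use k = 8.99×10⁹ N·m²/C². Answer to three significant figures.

Only the electrostatic force acts, so mechanical energy is conserved: ½mv² = U₁ − U₂ = kQq(1/r₁ − 1/r₂).
U₁ − U₂ = (8.99×10⁹ N·m²/C²)(5.35×10⁻⁹ C)(1.66×10⁻⁹ C)(1/0.251 − 1/0.559) = 1.75×10⁻⁷ J.
v = √(2·1.75×10⁻⁷/0.0246) = 3.77×10⁻³ m/s.

3.77×10⁻³ m/s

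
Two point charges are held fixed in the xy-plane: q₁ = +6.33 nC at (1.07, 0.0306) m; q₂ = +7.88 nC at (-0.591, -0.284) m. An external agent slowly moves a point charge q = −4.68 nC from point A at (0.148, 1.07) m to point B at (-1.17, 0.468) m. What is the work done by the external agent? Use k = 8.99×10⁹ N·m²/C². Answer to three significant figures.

-5.94×10⁻⁸ J

For quasistatic motion the external work equals the change in potential energy: W_ext = qΔV = q(V_B − V_A).
At A: distances to the source charges are 1.39 m, 1.54 m; V_A = Σ kqᵢ/rᵢ = 86.9 V.
At B: distances to the source charges are 2.28 m, 0.949 m; V_B = Σ kqᵢ/rᵢ = 99.6 V.
ΔV = V_B − V_A = 12.7 V.
W_ext = qΔV = (-4.68×10⁻⁹ C)(12.7 V) = -5.94×10⁻⁸ J.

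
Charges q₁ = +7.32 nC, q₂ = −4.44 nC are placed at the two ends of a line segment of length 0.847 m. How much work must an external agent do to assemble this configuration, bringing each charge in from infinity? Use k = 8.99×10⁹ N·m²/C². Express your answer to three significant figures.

The assembly work is the sum of pairwise potential energies, U = Σ_{i<j} kqᵢqⱼ/rᵢⱼ.
The separation is r = 0.847 m.
U = (-3.45×10⁻⁷) = -3.45×10⁻⁷ J.

-3.45×10⁻⁷ J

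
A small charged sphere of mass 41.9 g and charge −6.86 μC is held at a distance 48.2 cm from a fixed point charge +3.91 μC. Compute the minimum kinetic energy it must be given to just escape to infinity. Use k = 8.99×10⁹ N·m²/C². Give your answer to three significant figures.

0.500 J

To just escape, total mechanical energy must reach zero at infinity: ½mv²_min + U = 0, so ½mv²_min = −U = |kQq|/r.
|U| = |kQq|/r = (8.99×10⁹ N·m²/C²)(3.91×10⁻⁶)(6.86×10⁻⁶)/(0.482) = 0.500 J.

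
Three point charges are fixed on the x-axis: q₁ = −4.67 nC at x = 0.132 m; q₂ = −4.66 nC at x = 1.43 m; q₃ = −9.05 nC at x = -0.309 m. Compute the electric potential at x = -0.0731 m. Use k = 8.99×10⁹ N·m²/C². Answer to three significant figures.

-577 V

Electric potential is a scalar, so the contributions from each charge add algebraically: V = Σ kqᵢ/rᵢ.
Distances from the field point to each charge: r₁ = 0.205 m, r₂ = 1.50 m, r₃ = 0.236 m.
V = k[(-4.67×10⁻⁹)/(0.205) + (-4.66×10⁻⁹)/(1.50) + (-9.05×10⁻⁹)/(0.236)] = -577 V.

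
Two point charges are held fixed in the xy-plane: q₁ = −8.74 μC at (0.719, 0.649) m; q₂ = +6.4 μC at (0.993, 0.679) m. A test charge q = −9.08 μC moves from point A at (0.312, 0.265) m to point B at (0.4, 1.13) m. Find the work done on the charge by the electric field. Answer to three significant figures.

0.0846 J

The work done by the electric force is W_field = −ΔU = −q(V_B − V_A) = q(V_A − V_B).
At A: distances to the source charges are 0.560 m, 0.797 m; V_A = Σ kqᵢ/rᵢ = -6.82×10⁴ V.
At B: distances to the source charges are 0.577 m, 0.745 m; V_B = Σ kqᵢ/rᵢ = -5.89×10⁴ V.
ΔV = V_B − V_A = 9320 V.
W_field = −qΔV = −(-9.08×10⁻⁶ C)(9320 V) = 0.0846 J.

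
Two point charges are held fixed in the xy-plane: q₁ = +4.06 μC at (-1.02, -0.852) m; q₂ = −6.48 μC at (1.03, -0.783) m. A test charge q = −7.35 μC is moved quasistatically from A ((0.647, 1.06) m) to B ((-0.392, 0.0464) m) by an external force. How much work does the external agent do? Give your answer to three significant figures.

For quasistatic motion the external work equals the change in potential energy: W_ext = qΔV = q(V_B − V_A).
At A: distances to the source charges are 2.54 m, 1.88 m; V_A = Σ kqᵢ/rᵢ = -1.66×10⁴ V.
At B: distances to the source charges are 1.10 m, 1.65 m; V_B = Σ kqᵢ/rᵢ = -2090 V.
ΔV = V_B − V_A = 1.45×10⁴ V.
W_ext = qΔV = (-7.35×10⁻⁶ C)(1.45×10⁴ V) = -0.106 J.

-0.106 J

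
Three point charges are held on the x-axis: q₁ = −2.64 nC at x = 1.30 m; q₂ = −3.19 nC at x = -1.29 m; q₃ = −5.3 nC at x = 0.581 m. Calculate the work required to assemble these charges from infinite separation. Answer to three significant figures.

The assembly work is the sum of pairwise potential energies, U = Σ_{i<j} kqᵢqⱼ/rᵢⱼ.
Pair separations: r₁₂ = 2.59 m, r₁₃ = 0.719 m, r₂₃ = 1.87 m.
U = (2.92×10⁻⁸) + (1.75×10⁻⁷) + (8.12×10⁻⁸) = 2.85×10⁻⁷ J.

2.85×10⁻⁷ J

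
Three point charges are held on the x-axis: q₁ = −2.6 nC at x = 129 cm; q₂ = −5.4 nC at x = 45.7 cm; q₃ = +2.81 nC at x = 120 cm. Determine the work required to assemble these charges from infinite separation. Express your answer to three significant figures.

The work to assemble the configuration equals its total potential energy, U = Σ kqᵢqⱼ/rᵢⱼ over all pairs.
Pair separations: r₁₂ = 0.833 m, r₁₃ = 0.0900 m, r₂₃ = 0.743 m.
U = (1.52×10⁻⁷) + (-7.30×10⁻⁷) + (-1.84×10⁻⁷) = -7.62×10⁻⁷ J.

-7.62×10⁻⁷ J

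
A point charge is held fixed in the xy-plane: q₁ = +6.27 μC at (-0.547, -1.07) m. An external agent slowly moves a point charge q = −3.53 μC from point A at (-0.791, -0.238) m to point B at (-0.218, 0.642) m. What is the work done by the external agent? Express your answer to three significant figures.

For quasistatic motion the external work equals the change in potential energy: W_ext = qΔV = q(V_B − V_A).
At A: distance to the source charge is 0.867 m; V_A = kq₁/r = 6.50×10⁴ V.
At B: distance to the source charge is 1.74 m; V_B = kq₁/r = 3.23×10⁴ V.
ΔV = V_B − V_A = -3.27×10⁴ V.
W_ext = qΔV = (-3.53×10⁻⁶ C)(-3.27×10⁴ V) = 0.115 J.

0.115 J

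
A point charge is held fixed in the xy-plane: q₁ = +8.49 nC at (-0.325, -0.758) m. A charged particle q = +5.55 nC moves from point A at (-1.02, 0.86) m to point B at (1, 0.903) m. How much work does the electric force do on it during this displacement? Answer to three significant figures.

The work done by the electric force is W_field = −ΔU = −q(V_B − V_A) = q(V_A − V_B).
At A: distance to the source charge is 1.76 m; V_A = kq₁/r = 43.3 V.
At B: distance to the source charge is 2.12 m; V_B = kq₁/r = 35.9 V.
ΔV = V_B − V_A = -7.42 V.
W_field = −qΔV = −(5.55×10⁻⁹ C)(-7.42 V) = 4.12×10⁻⁸ J.

4.12×10⁻⁸ J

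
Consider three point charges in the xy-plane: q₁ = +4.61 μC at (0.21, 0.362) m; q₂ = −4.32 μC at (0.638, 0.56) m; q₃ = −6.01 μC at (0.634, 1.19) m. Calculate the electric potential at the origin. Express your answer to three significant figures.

Electric potential is a scalar, so the contributions from each charge add algebraically: V = Σ kqᵢ/rᵢ.
Distances from the field point to each charge: r₁ = 0.419 m, r₂ = 0.849 m, r₃ = 1.35 m.
V = k[(4.61×10⁻⁶)/(0.419) + (-4.32×10⁻⁶)/(0.849) + (-6.01×10⁻⁶)/(1.35)] = 1.32×10⁴ V.

1.32×10⁴ V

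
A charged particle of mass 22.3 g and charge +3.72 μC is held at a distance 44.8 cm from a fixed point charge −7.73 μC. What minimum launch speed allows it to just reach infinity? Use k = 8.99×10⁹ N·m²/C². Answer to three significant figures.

7.19 m/s

To just escape, total mechanical energy must reach zero at infinity: ½mv²_min + U = 0, so ½mv²_min = −U = |kQq|/r.
|U| = |kQq|/r = (8.99×10⁹ N·m²/C²)(7.73×10⁻⁶)(3.72×10⁻⁶)/(0.448) = 0.577 J.
v_min = √(2|U|/m) = √(2·0.577/0.0223) = 7.19 m/s.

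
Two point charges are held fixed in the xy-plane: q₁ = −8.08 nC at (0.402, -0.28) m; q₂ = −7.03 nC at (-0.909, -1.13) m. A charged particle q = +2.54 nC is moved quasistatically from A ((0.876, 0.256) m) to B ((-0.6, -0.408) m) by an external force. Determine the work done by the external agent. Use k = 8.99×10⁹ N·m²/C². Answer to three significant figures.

-5.82×10⁻⁸ J

For quasistatic motion the external work equals the change in potential energy: W_ext = qΔV = q(V_B − V_A).
At A: distances to the source charges are 0.716 m, 2.26 m; V_A = Σ kqᵢ/rᵢ = -129 V.
At B: distances to the source charges are 1.01 m, 0.785 m; V_B = Σ kqᵢ/rᵢ = -152 V.
ΔV = V_B − V_A = -22.9 V.
W_ext = qΔV = (2.54×10⁻⁹ C)(-22.9 V) = -5.82×10⁻⁸ J.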